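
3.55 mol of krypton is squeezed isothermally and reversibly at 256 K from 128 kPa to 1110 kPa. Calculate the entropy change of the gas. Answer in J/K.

For an isothermal ideal gas ΔS_gas = nR ln(P₁/P₂) = 3.55 × 8.314 × ln(128/1110) = -63.8 J/K.

ΔS_gas = -63.8 J/K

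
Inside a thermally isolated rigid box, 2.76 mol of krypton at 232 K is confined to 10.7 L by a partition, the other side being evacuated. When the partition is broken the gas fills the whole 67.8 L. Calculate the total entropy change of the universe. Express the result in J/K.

No heat is exchanged and no work is done, so the ideal-gas temperature stays constant.
Entropy is a state function; using a reversible isothermal path, ΔS_gas = nR ln(V₂/V₁) = 2.76 × 8.314 × ln(67.8/10.7) = 42.4 J/K.
The insulated surroundings exchange no heat, so ΔS_surr = 0 and ΔS_universe = ΔS_gas.

ΔS_universe = 42.4 J/K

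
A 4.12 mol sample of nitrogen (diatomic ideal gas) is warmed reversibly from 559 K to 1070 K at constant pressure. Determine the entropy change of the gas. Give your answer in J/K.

At constant pressure, ΔS = nC_p ln(T₂/T₁) with C_p = 7R/2 = 29.1 J mol⁻¹ K⁻¹.
ΔS = 4.12 × 29.1 × ln(1070/559) = 77.8 J/K.

ΔS = 77.8 J/K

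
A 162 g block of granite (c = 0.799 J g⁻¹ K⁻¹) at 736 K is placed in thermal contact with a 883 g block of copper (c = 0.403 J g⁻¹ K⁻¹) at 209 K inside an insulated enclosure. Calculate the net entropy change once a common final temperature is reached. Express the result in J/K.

ΔS_total = 86.7 J/K

Energy balance: T_f = (m₁c₁T₁ + m₂c₂T₂)/(m₁c₁ + m₂c₂) = 349.56 K.
ΔS₁ = m₁c₁ ln(T_f/T₁) = 129.438 × ln(349.56/736) = -96.372 J/K.
ΔS₂ = m₂c₂ ln(T_f/T₂) = 355.849 × ln(349.56/209) = 183.03 J/K.
ΔS_total = -96.372 + 183.03 = 86.7 J/K.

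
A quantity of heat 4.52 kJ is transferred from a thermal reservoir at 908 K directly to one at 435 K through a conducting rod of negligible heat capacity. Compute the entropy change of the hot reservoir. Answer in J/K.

The hot reservoir loses heat Q, so ΔS_hot = −Q/T_H = −4520/908 = -4.98 J/K.

ΔS_hot = -4.98 J/K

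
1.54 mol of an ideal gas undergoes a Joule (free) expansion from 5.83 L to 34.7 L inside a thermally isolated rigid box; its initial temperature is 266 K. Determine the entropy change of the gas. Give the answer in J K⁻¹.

ΔS_gas = 22.8 J/K

No heat is exchanged and no work is done, so the ideal-gas temperature stays constant.
Entropy is a state function; using a reversible isothermal path, ΔS_gas = nR ln(V₂/V₁) = 1.54 × 8.314 × ln(34.7/5.83) = 22.8 J/K.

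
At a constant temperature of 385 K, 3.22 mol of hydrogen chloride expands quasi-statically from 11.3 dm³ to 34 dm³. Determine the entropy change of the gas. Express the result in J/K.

ΔS_gas = 29.5 J/K

For an isothermal ideal gas ΔS_gas = nR ln(V₂/V₁) = 3.22 × 8.314 × ln(34/11.3) = 29.5 J/K.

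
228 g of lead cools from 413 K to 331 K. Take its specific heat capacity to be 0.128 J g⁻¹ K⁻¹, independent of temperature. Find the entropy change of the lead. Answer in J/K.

ΔS = ∫dQ_rev/T = m c ln(T₂/T₁) = 228 × 0.128 × ln(331/413) = -6.46 J/K.

ΔS = -6.46 J/K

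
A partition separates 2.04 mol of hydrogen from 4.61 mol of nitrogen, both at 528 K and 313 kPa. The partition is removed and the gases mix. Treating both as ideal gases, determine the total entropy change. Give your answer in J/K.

Mole fractions: x_A = 2.04/6.65 = 0.307, x_B = 0.693.
ΔS_mix = −R(n_A ln x_A + n_B ln x_B) = −8.314 × (2.04 ln 0.307 + 4.61 ln 0.693) = 34.1 J/K.

ΔS_mix = 34.1 J/K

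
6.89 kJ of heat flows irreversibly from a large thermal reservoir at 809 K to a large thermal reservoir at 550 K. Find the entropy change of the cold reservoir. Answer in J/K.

The cold reservoir gains heat Q, so ΔS_cold = +Q/T_C = 6890/550 = 12.5 J/K.

ΔS_cold = 12.5 J/K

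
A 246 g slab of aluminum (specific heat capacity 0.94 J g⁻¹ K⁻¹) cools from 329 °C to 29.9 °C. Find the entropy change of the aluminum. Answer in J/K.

In kelvin: T₁ = 602.15 K, T₂ = 303.05 K. ΔS = ∫dQ_rev/T = m c ln(T₂/T₁) = 246 × 0.94 × ln(303.05/602.15) = -159 J/K.

ΔS = -159 J/K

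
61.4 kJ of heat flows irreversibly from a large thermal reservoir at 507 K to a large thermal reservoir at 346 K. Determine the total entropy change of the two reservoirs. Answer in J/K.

ΔS_total = 56.4 J/K

ΔS_hot = −Q/T_H = −61400/507 = -121.1 J/K and ΔS_cold = +Q/T_C = 61400/346 = 177.5 J/K.
ΔS_total = -121.1 + 177.5 = 56.4 J/K, positive as the second law requires.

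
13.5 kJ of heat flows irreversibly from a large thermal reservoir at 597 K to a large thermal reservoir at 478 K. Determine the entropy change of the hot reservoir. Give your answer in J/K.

The hot reservoir loses heat Q, so ΔS_hot = −Q/T_H = −13500/597 = -22.6 J/K.

ΔS_hot = -22.6 J/K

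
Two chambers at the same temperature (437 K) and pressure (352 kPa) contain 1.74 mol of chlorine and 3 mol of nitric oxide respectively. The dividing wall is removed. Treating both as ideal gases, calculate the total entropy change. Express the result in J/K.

ΔS_mix = 25.9 J/K

Mole fractions: x_A = 1.74/4.74 = 0.367, x_B = 0.633.
ΔS_mix = −R(n_A ln x_A + n_B ln x_B) = −8.314 × (1.74 ln 0.367 + 3 ln 0.633) = 25.9 J/K.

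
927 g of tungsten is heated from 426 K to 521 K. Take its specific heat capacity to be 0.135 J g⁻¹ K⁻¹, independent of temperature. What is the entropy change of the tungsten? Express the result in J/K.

ΔS = ∫dQ_rev/T = m c ln(T₂/T₁) = 927 × 0.135 × ln(521/426) = 25.2 J/K.

ΔS = 25.2 J/K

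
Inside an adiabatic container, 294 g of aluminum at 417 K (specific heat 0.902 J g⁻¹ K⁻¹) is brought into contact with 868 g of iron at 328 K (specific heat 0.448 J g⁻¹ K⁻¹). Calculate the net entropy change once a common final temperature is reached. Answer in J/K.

ΔS_total = 4.6 J/K

Energy balance: T_f = (m₁c₁T₁ + m₂c₂T₂)/(m₁c₁ + m₂c₂) = 364.09 K.
ΔS₁ = m₁c₁ ln(T_f/T₁) = 265.188 × ln(364.09/417) = -35.99 J/K.
ΔS₂ = m₂c₂ ln(T_f/T₂) = 388.864 × ln(364.09/328) = 40.59 J/K.
ΔS_total = -35.99 + 40.59 = 4.6 J/K.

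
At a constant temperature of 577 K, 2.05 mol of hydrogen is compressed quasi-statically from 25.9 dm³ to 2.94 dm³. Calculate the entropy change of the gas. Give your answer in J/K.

ΔS_gas = -37.1 J/K

For an isothermal ideal gas ΔS_gas = nR ln(V₂/V₁) = 2.05 × 8.314 × ln(2.94/25.9) = -37.1 J/K.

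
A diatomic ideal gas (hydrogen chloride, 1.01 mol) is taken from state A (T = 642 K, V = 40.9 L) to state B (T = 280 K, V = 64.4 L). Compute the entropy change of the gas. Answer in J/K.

ΔS = -13.6 J/K

Entropy is a state function: ΔS = nC_V ln(T₂/T₁) + nR ln(V₂/V₁), with C_V = 5R/2 = 20.79 J mol⁻¹ K⁻¹ for a diatomic ideal gas.
ΔS = 1.01 × [20.79 × ln(280/642) + 8.314 × ln(64.4/40.9)] = -13.6 J/K.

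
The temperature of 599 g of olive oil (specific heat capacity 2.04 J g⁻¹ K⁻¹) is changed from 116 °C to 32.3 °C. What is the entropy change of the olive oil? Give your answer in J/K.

In kelvin: T₁ = 389.15 K, T₂ = 305.45 K. ΔS = ∫dQ_rev/T = m c ln(T₂/T₁) = 599 × 2.04 × ln(305.45/389.15) = -296 J/K.

ΔS = -296 J/K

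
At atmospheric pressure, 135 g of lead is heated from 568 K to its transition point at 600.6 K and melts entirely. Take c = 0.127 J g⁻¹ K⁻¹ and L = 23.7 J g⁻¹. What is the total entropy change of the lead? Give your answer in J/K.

ΔS = 6.28 J/K

Warming step: ΔS₁ = m c ln(T_tr/T_i) = 135 × 0.127 × ln(600.6/568) = 0.9568 J/K.
Phase change: ΔS₂ = +mL/T_tr = 135 × 23.7 / 600.6 = 5.327 J/K.
ΔS_total = (0.9568) + (5.327) = 6.28 J/K.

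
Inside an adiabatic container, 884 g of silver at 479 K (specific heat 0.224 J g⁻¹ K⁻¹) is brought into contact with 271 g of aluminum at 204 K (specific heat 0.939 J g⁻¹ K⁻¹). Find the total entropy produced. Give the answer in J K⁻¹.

Energy balance: T_f = (m₁c₁T₁ + m₂c₂T₂)/(m₁c₁ + m₂c₂) = 324.35 K.
ΔS₁ = m₁c₁ ln(T_f/T₁) = 198.016 × ln(324.35/479) = -77.2 J/K.
ΔS₂ = m₂c₂ ln(T_f/T₂) = 254.469 × ln(324.35/204) = 118 J/K.
ΔS_total = -77.2 + 118 = 40.8 J/K.

ΔS_total = 40.8 J/K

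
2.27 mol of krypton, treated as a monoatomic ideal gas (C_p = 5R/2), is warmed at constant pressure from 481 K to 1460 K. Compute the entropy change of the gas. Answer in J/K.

At constant pressure, ΔS = nC_p ln(T₂/T₁) with C_p = 5R/2 = 20.79 J mol⁻¹ K⁻¹.
ΔS = 2.27 × 20.79 × ln(1460/481) = 52.4 J/K.

ΔS = 52.4 J/K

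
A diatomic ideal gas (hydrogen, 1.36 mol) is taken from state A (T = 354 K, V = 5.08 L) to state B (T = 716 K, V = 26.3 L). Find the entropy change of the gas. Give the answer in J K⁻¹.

ΔS = 38.5 J/K

Entropy is a state function: ΔS = nC_V ln(T₂/T₁) + nR ln(V₂/V₁), with C_V = 5R/2 = 20.79 J mol⁻¹ K⁻¹ for a diatomic ideal gas.
ΔS = 1.36 × [20.79 × ln(716/354) + 8.314 × ln(26.3/5.08)] = 38.5 J/K.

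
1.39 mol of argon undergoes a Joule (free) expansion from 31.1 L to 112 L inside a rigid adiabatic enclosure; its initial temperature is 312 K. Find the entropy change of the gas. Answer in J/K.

For an ideal gas in free expansion Q = 0 and W = 0, so T is unchanged.
Entropy is a state function; using a reversible isothermal path, ΔS_gas = nR ln(V₂/V₁) = 1.39 × 8.314 × ln(112/31.1) = 14.8 J/K.

ΔS_gas = 14.8 J/K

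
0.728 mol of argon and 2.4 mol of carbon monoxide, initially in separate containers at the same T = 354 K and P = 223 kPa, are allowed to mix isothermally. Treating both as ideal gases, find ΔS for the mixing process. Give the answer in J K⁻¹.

ΔS_mix = 14.1 J/K

Mole fractions: x_A = 0.728/3.13 = 0.233, x_B = 0.767.
ΔS_mix = −R(n_A ln x_A + n_B ln x_B) = −8.314 × (0.728 ln 0.233 + 2.4 ln 0.767) = 14.1 J/K.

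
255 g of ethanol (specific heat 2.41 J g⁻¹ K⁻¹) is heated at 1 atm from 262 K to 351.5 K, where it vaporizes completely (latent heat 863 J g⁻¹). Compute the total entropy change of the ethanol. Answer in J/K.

Warming step: ΔS₁ = m c ln(T_tr/T_i) = 255 × 2.41 × ln(351.5/262) = 180.6 J/K.
Phase change: ΔS₂ = +mL/T_tr = 255 × 863 / 351.5 = 626.1 J/K.
ΔS_total = (180.6) + (626.1) = 807 J/K.

ΔS = 807 J/K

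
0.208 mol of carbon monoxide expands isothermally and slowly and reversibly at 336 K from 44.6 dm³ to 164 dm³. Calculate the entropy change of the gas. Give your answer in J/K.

ΔS_gas = 2.25 J/K

For an isothermal ideal gas ΔS_gas = nR ln(V₂/V₁) = 0.208 × 8.314 × ln(164/44.6) = 2.25 J/K.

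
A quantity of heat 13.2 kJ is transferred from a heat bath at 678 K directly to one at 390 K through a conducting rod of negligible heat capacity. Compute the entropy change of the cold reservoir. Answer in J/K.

The cold reservoir gains heat Q, so ΔS_cold = +Q/T_C = 13200/390 = 33.8 J/K.

ΔS_cold = 33.8 J/K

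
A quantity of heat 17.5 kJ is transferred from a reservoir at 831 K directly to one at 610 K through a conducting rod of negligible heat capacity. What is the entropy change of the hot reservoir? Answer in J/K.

ΔS_hot = -21.1 J/K

The hot reservoir loses heat Q, so ΔS_hot = −Q/T_H = −17500/831 = -21.1 J/K.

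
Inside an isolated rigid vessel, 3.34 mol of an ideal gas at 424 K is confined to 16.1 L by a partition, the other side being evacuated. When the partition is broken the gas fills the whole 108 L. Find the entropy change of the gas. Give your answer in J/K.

ΔS_gas = 52.9 J/K

No heat is exchanged and no work is done, so the ideal-gas temperature stays constant.
Entropy is a state function; using a reversible isothermal path, ΔS_gas = nR ln(V₂/V₁) = 3.34 × 8.314 × ln(108/16.1) = 52.9 J/K.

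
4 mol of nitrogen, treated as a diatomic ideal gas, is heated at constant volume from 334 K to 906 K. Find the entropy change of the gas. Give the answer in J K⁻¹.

ΔS = 83 J/K

At constant volume, ΔS = nC_V ln(T₂/T₁) with C_V = 5R/2 = 20.79 J mol⁻¹ K⁻¹.
ΔS = 4 × 20.79 × ln(906/334) = 83 J/K.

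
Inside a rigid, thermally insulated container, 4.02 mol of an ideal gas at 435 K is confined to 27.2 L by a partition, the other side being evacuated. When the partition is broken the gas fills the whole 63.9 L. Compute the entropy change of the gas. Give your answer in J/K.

For an ideal gas in free expansion Q = 0 and W = 0, so T is unchanged.
Entropy is a state function; using a reversible isothermal path, ΔS_gas = nR ln(V₂/V₁) = 4.02 × 8.314 × ln(63.9/27.2) = 28.5 J/K.

ΔS_gas = 28.5 J/K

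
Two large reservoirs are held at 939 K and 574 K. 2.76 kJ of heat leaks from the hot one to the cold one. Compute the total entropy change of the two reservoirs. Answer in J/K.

ΔS_hot = −Q/T_H = −2760/939 = -2.939 J/K and ΔS_cold = +Q/T_C = 2760/574 = 4.808 J/K.
ΔS_total = -2.939 + 4.808 = 1.87 J/K, positive as the second law requires.

ΔS_total = 1.87 J/K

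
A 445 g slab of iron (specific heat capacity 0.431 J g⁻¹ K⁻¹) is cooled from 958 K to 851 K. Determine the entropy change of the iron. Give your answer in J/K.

ΔS = -22.7 J/K

ΔS = ∫dQ_rev/T = m c ln(T₂/T₁) = 445 × 0.431 × ln(851/958) = -22.7 J/K.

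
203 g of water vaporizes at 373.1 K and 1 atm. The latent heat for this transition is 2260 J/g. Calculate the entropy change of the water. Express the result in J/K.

Heat absorbed by the substance: Q = mL = 203 × 2260 = 458780 J.
At constant T, ΔS = Q_rev/T = 458780 / 373.1 = 1230 J/K.

ΔS = 1230 J/K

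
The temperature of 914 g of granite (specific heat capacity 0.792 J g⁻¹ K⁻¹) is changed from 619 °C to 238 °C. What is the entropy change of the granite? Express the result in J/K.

ΔS = -403 J/K

In kelvin: T₁ = 892.15 K, T₂ = 511.15 K. ΔS = ∫dQ_rev/T = m c ln(T₂/T₁) = 914 × 0.792 × ln(511.15/892.15) = -403 J/K.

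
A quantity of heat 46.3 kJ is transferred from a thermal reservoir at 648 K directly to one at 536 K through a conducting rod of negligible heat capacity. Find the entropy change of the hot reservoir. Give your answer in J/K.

ΔS_hot = -71.5 J/K

The hot reservoir loses heat Q, so ΔS_hot = −Q/T_H = −46300/648 = -71.5 J/K.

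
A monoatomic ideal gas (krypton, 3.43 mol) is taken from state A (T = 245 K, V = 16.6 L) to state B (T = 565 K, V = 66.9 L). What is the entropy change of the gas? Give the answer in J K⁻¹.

Entropy is a state function: ΔS = nC_V ln(T₂/T₁) + nR ln(V₂/V₁), with C_V = 3R/2 = 12.47 J mol⁻¹ K⁻¹ for a monoatomic ideal gas.
ΔS = 3.43 × [12.47 × ln(565/245) + 8.314 × ln(66.9/16.6)] = 75.5 J/K.

ΔS = 75.5 J/K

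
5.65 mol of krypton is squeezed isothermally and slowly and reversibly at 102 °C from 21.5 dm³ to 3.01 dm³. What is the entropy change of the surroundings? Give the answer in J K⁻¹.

ΔS_surr = 92.4 J/K

For an isothermal ideal gas ΔS_gas = nR ln(V₂/V₁) = 5.65 × 8.314 × ln(3.01/21.5) = -92.4 J/K.
The process is reversible, so ΔS_surr = −ΔS_gas = 92.4 J/K and ΔS_universe = 0.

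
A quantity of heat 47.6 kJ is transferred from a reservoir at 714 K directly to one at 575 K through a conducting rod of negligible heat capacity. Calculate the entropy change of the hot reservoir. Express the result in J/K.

The hot reservoir loses heat Q, so ΔS_hot = −Q/T_H = −47600/714 = -66.7 J/K.

ΔS_hot = -66.7 J/K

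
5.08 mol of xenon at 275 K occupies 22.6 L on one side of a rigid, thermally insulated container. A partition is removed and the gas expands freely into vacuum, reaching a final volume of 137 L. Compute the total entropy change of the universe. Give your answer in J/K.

No heat is exchanged and no work is done, so the ideal-gas temperature stays constant.
Entropy is a state function; using a reversible isothermal path, ΔS_gas = nR ln(V₂/V₁) = 5.08 × 8.314 × ln(137/22.6) = 76.1 J/K.
The insulated surroundings exchange no heat, so ΔS_surr = 0 and ΔS_universe = ΔS_gas.

ΔS_universe = 76.1 J/K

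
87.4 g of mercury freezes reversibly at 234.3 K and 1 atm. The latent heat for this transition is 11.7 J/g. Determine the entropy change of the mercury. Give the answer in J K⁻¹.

ΔS = -4.36 J/K

Heat released by the substance: Q = −mL = −87.4 × 11.7 = −1022.58 J.
At constant T, ΔS = Q_rev/T = −1022.58 / 234.3 = -4.36 J/K.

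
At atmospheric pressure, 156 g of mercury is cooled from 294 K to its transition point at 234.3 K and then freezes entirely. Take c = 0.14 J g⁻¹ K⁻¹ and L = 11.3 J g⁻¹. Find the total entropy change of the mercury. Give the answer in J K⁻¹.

ΔS = -12.5 J/K

Cooling step: ΔS₁ = m c ln(T_tr/T_i) = 156 × 0.14 × ln(234.3/294) = -4.957 J/K.
Phase change: ΔS₂ = −mL/T_tr = −156 × 11.3 / 234.3 = -7.524 J/K.
ΔS_total = (-4.957) + (-7.524) = -12.5 J/K.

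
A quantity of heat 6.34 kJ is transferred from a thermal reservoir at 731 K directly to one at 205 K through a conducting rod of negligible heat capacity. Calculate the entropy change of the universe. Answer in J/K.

ΔS_hot = −Q/T_H = −6340/731 = -8.673 J/K and ΔS_cold = +Q/T_C = 6340/205 = 30.93 J/K.
ΔS_total = -8.673 + 30.93 = 22.3 J/K, positive as the second law requires.

ΔS_total = 22.3 J/K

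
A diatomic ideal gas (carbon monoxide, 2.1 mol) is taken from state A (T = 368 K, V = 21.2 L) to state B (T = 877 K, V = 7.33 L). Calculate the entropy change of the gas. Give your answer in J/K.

Entropy is a state function: ΔS = nC_V ln(T₂/T₁) + nR ln(V₂/V₁), with C_V = 5R/2 = 20.79 J mol⁻¹ K⁻¹ for a diatomic ideal gas.
ΔS = 2.1 × [20.79 × ln(877/368) + 8.314 × ln(7.33/21.2)] = 19.4 J/K.

ΔS = 19.4 J/K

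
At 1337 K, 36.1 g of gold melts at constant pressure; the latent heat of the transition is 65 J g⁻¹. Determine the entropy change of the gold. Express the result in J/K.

Heat absorbed by the substance: Q = mL = 36.1 × 65 = 2346.5 J.
At constant T, ΔS = Q_rev/T = 2346.5 / 1337 = 1.76 J/K.

ΔS = 1.76 J/K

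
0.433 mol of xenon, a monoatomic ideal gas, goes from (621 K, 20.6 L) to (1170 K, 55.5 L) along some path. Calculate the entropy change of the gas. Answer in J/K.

Entropy is a state function: ΔS = nC_V ln(T₂/T₁) + nR ln(V₂/V₁), with C_V = 3R/2 = 12.47 J mol⁻¹ K⁻¹ for a monoatomic ideal gas.
ΔS = 0.433 × [12.47 × ln(1170/621) + 8.314 × ln(55.5/20.6)] = 6.99 J/K.

ΔS = 6.99 J/K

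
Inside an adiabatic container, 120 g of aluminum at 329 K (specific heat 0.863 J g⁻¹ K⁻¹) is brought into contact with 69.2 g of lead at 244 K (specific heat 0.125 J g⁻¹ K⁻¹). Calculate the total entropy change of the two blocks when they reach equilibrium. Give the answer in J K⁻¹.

ΔS_total = 0.328 J/K

Energy balance: T_f = (m₁c₁T₁ + m₂c₂T₂)/(m₁c₁ + m₂c₂) = 322.45 K.
ΔS₁ = m₁c₁ ln(T_f/T₁) = 103.56 × ln(322.45/329) = -2.083 J/K.
ΔS₂ = m₂c₂ ln(T_f/T₂) = 8.65 × ln(322.45/244) = 2.411 J/K.
ΔS_total = -2.083 + 2.411 = 0.328 J/K.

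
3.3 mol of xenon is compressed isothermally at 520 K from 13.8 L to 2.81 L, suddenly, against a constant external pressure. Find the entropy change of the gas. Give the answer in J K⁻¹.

Entropy is a state function, so ΔS_gas depends only on the end states.
For an isothermal ideal gas ΔS_gas = nR ln(V₂/V₁) = 3.3 × 8.314 × ln(2.81/13.8) = -43.7 J/K.

ΔS_gas = -43.7 J/K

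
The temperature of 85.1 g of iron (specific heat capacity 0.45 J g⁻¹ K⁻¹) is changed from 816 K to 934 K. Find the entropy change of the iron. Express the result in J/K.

ΔS = 5.17 J/K

ΔS = ∫dQ_rev/T = m c ln(T₂/T₁) = 85.1 × 0.45 × ln(934/816) = 5.17 J/K.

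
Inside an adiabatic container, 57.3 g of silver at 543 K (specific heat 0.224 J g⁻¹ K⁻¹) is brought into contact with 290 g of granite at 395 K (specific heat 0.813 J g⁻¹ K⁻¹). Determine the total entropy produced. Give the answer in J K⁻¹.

ΔS_total = 0.679 J/K

Energy balance: T_f = (m₁c₁T₁ + m₂c₂T₂)/(m₁c₁ + m₂c₂) = 402.64 K.
ΔS₁ = m₁c₁ ln(T_f/T₁) = 12.8352 × ln(402.64/543) = -3.8385 J/K.
ΔS₂ = m₂c₂ ln(T_f/T₂) = 235.77 × ln(402.64/395) = 4.5173 J/K.
ΔS_total = -3.8385 + 4.5173 = 0.679 J/K.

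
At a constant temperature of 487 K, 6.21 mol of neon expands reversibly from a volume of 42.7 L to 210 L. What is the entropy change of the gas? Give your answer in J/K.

ΔS_gas = 82.2 J/K

For an isothermal ideal gas ΔS_gas = nR ln(V₂/V₁) = 6.21 × 8.314 × ln(210/42.7) = 82.2 J/K.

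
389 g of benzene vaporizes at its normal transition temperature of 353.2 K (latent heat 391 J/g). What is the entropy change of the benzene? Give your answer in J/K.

ΔS = 431 J/K

Heat absorbed by the substance: Q = mL = 389 × 391 = 152099 J.
At constant T, ΔS = Q_rev/T = 152099 / 353.2 = 431 J/K.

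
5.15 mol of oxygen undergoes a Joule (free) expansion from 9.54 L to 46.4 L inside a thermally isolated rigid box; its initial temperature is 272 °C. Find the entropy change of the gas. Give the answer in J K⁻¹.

ΔS_gas = 67.7 J/K

For an ideal gas in free expansion Q = 0 and W = 0, so T is unchanged.
Entropy is a state function; using a reversible isothermal path, ΔS_gas = nR ln(V₂/V₁) = 5.15 × 8.314 × ln(46.4/9.54) = 67.7 J/K.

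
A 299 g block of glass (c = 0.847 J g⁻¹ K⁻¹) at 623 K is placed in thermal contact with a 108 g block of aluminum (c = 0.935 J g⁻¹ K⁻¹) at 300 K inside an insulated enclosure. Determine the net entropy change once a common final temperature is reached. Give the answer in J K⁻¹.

Energy balance: T_f = (m₁c₁T₁ + m₂c₂T₂)/(m₁c₁ + m₂c₂) = 530.92 K.
ΔS₁ = m₁c₁ ln(T_f/T₁) = 253.253 × ln(530.92/623) = -40.5 J/K.
ΔS₂ = m₂c₂ ln(T_f/T₂) = 100.98 × ln(530.92/300) = 57.64 J/K.
ΔS_total = -40.5 + 57.64 = 17.1 J/K.

ΔS_total = 17.1 J/K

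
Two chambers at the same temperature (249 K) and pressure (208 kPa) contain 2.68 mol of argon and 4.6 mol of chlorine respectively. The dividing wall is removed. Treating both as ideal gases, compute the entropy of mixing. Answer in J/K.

ΔS_mix = 39.8 J/K

Mole fractions: x_A = 2.68/7.28 = 0.368, x_B = 0.632.
ΔS_mix = −R(n_A ln x_A + n_B ln x_B) = −8.314 × (2.68 ln 0.368 + 4.6 ln 0.632) = 39.8 J/K.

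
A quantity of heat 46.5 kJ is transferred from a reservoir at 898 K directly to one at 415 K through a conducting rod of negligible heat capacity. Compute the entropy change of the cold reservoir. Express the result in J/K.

The cold reservoir gains heat Q, so ΔS_cold = +Q/T_C = 46500/415 = 112 J/K.

ΔS_cold = 112 J/K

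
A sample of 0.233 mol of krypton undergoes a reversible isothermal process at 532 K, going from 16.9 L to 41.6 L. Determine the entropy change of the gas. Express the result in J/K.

ΔS_gas = 1.74 J/K

For an isothermal ideal gas ΔS_gas = nR ln(V₂/V₁) = 0.233 × 8.314 × ln(41.6/16.9) = 1.74 J/K.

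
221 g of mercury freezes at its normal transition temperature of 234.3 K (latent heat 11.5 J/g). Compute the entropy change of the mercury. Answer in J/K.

ΔS = -10.8 J/K

Heat released by the substance: Q = −mL = −221 × 11.5 = −2541.5 J.
At constant T, ΔS = Q_rev/T = −2541.5 / 234.3 = -10.8 J/K.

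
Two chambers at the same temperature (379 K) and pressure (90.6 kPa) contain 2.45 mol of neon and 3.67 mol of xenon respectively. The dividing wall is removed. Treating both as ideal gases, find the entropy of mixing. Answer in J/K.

ΔS_mix = 34.3 J/K

Mole fractions: x_A = 2.45/6.12 = 0.4, x_B = 0.6.
ΔS_mix = −R(n_A ln x_A + n_B ln x_B) = −8.314 × (2.45 ln 0.4 + 3.67 ln 0.6) = 34.3 J/K.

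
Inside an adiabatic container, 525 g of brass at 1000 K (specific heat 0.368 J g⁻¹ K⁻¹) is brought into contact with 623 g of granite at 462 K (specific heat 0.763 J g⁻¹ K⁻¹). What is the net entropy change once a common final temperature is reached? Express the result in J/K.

Energy balance: T_f = (m₁c₁T₁ + m₂c₂T₂)/(m₁c₁ + m₂c₂) = 617.47 K.
ΔS₁ = m₁c₁ ln(T_f/T₁) = 193.2 × ln(617.47/1000) = -93.145 J/K.
ΔS₂ = m₂c₂ ln(T_f/T₂) = 475.349 × ln(617.47/462) = 137.89 J/K.
ΔS_total = -93.145 + 137.89 = 44.7 J/K.

ΔS_total = 44.7 J/K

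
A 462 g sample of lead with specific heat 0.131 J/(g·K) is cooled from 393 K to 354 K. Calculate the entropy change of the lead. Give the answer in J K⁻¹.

ΔS = ∫dQ_rev/T = m c ln(T₂/T₁) = 462 × 0.131 × ln(354/393) = -6.33 J/K.

ΔS = -6.33 J/K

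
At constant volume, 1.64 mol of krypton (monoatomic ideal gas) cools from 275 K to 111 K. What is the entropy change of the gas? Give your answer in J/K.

At constant volume, ΔS = nC_V ln(T₂/T₁) with C_V = 3R/2 = 12.47 J mol⁻¹ K⁻¹.
ΔS = 1.64 × 12.47 × ln(111/275) = -18.6 J/K.

ΔS = -18.6 J/K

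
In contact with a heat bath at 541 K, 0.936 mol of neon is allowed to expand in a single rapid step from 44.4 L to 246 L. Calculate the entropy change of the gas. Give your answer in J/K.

Entropy is a state function, so ΔS_gas depends only on the end states.
For an isothermal ideal gas ΔS_gas = nR ln(V₂/V₁) = 0.936 × 8.314 × ln(246/44.4) = 13.3 J/K.

ΔS_gas = 13.3 J/K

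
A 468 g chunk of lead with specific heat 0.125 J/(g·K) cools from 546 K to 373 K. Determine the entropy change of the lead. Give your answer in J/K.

ΔS = -22.3 J/K

ΔS = ∫dQ_rev/T = m c ln(T₂/T₁) = 468 × 0.125 × ln(373/546) = -22.3 J/K.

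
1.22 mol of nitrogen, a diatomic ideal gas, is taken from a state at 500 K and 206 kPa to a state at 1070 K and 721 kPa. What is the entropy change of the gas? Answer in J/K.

ΔS = nC_p ln(T₂/T₁) − nR ln(P₂/P₁), with C_p = 7R/2 = 29.1 J mol⁻¹ K⁻¹ for a diatomic ideal gas.
ΔS = 1.22 × [29.1 × ln(1070/500) − 8.314 × ln(721/206)] = 14.3 J/K.

ΔS = 14.3 J/K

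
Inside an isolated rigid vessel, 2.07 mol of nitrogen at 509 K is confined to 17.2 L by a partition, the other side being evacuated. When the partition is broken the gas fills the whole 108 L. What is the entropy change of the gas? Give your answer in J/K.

ΔS_gas = 31.6 J/K

For an ideal gas in free expansion Q = 0 and W = 0, so T is unchanged.
Entropy is a state function; using a reversible isothermal path, ΔS_gas = nR ln(V₂/V₁) = 2.07 × 8.314 × ln(108/17.2) = 31.6 J/K.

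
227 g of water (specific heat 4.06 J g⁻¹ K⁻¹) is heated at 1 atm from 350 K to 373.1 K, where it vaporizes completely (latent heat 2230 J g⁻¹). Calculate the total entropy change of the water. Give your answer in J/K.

ΔS = 1420 J/K

Warming step: ΔS₁ = m c ln(T_tr/T_i) = 227 × 4.06 × ln(373.1/350) = 58.9 J/K.
Phase change: ΔS₂ = +mL/T_tr = 227 × 2230 / 373.1 = 1357 J/K.
ΔS_total = (58.9) + (1357) = 1420 J/K.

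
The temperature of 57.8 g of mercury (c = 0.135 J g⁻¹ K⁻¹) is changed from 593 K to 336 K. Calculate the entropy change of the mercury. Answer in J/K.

ΔS = ∫dQ_rev/T = m c ln(T₂/T₁) = 57.8 × 0.135 × ln(336/593) = -4.43 J/K.

ΔS = -4.43 J/K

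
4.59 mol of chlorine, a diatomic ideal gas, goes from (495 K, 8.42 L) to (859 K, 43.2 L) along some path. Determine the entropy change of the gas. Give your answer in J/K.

ΔS = 115 J/K

Entropy is a state function: ΔS = nC_V ln(T₂/T₁) + nR ln(V₂/V₁), with C_V = 5R/2 = 20.79 J mol⁻¹ K⁻¹ for a diatomic ideal gas.
ΔS = 4.59 × [20.79 × ln(859/495) + 8.314 × ln(43.2/8.42)] = 115 J/K.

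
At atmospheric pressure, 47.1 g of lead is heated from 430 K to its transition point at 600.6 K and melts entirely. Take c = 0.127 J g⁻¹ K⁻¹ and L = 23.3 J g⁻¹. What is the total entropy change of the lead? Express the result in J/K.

ΔS = 3.83 J/K

Warming step: ΔS₁ = m c ln(T_tr/T_i) = 47.1 × 0.127 × ln(600.6/430) = 1.999 J/K.
Phase change: ΔS₂ = +mL/T_tr = 47.1 × 23.3 / 600.6 = 1.827 J/K.
ΔS_total = (1.999) + (1.827) = 3.83 J/K.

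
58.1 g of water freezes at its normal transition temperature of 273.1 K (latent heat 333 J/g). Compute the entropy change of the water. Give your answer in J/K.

ΔS = -70.8 J/K

Heat released by the substance: Q = −mL = −58.1 × 333 = −19347.3 J.
At constant T, ΔS = Q_rev/T = −19347.3 / 273.1 = -70.8 J/K.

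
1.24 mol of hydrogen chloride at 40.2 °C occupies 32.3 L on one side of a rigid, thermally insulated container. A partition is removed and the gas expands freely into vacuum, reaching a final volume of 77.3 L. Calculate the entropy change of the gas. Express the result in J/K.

ΔS_gas = 9 J/K

For an ideal gas in free expansion Q = 0 and W = 0, so T is unchanged.
Entropy is a state function; using a reversible isothermal path, ΔS_gas = nR ln(V₂/V₁) = 1.24 × 8.314 × ln(77.3/32.3) = 9 J/K.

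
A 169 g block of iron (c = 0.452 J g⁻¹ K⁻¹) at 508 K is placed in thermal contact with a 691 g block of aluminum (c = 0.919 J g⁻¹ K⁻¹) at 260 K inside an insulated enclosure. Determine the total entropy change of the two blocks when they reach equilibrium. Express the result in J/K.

Energy balance: T_f = (m₁c₁T₁ + m₂c₂T₂)/(m₁c₁ + m₂c₂) = 286.63 K.
ΔS₁ = m₁c₁ ln(T_f/T₁) = 76.388 × ln(286.63/508) = -43.72 J/K.
ΔS₂ = m₂c₂ ln(T_f/T₂) = 635.029 × ln(286.63/260) = 61.92 J/K.
ΔS_total = -43.72 + 61.92 = 18.2 J/K.

ΔS_total = 18.2 J/K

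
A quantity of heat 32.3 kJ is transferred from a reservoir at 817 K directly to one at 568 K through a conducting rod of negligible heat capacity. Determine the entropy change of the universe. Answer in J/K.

ΔS_total = 17.3 J/K

ΔS_hot = −Q/T_H = −32300/817 = -39.53 J/K and ΔS_cold = +Q/T_C = 32300/568 = 56.87 J/K.
ΔS_total = -39.53 + 56.87 = 17.3 J/K, positive as the second law requires.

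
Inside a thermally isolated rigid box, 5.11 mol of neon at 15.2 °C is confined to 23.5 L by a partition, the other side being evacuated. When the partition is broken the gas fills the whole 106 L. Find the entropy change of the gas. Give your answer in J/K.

ΔS_gas = 64 J/K

No heat is exchanged and no work is done, so the ideal-gas temperature stays constant.
Entropy is a state function; using a reversible isothermal path, ΔS_gas = nR ln(V₂/V₁) = 5.11 × 8.314 × ln(106/23.5) = 64 J/K.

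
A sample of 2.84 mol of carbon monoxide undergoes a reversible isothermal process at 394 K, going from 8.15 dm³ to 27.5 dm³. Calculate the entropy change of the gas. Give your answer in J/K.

ΔS_gas = 28.7 J/K

For an isothermal ideal gas ΔS_gas = nR ln(V₂/V₁) = 2.84 × 8.314 × ln(27.5/8.15) = 28.7 J/K.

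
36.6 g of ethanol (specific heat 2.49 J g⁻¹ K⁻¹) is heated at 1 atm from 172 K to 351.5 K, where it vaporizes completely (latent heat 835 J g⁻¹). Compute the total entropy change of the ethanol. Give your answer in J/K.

Warming step: ΔS₁ = m c ln(T_tr/T_i) = 36.6 × 2.49 × ln(351.5/172) = 65.13 J/K.
Phase change: ΔS₂ = +mL/T_tr = 36.6 × 835 / 351.5 = 86.94 J/K.
ΔS_total = (65.13) + (86.94) = 152 J/K.

ΔS = 152 J/K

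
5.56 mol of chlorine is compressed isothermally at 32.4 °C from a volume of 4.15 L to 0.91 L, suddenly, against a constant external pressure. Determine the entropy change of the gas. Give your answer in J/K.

Entropy is a state function, so ΔS_gas depends only on the end states.
For an isothermal ideal gas ΔS_gas = nR ln(V₂/V₁) = 5.56 × 8.314 × ln(0.91/4.15) = -70.1 J/K.

ΔS_gas = -70.1 J/K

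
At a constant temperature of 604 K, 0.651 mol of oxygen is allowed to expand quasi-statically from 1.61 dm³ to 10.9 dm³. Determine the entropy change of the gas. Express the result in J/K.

For an isothermal ideal gas ΔS_gas = nR ln(V₂/V₁) = 0.651 × 8.314 × ln(10.9/1.61) = 10.4 J/K.

ΔS_gas = 10.4 J/K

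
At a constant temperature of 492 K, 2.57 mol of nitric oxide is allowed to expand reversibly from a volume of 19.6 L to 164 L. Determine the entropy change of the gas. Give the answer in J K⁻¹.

For an isothermal ideal gas ΔS_gas = nR ln(V₂/V₁) = 2.57 × 8.314 × ln(164/19.6) = 45.4 J/K.

ΔS_gas = 45.4 J/K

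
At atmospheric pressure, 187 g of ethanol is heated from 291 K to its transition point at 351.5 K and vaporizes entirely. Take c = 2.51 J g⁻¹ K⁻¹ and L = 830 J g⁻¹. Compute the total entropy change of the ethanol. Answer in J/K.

Warming step: ΔS₁ = m c ln(T_tr/T_i) = 187 × 2.51 × ln(351.5/291) = 88.66 J/K.
Phase change: ΔS₂ = +mL/T_tr = 187 × 830 / 351.5 = 441.6 J/K.
ΔS_total = (88.66) + (441.6) = 530 J/K.

ΔS = 530 J/K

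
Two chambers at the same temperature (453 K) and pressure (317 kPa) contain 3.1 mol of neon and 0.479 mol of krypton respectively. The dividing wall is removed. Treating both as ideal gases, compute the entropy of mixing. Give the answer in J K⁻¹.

ΔS_mix = 11.7 J/K

Mole fractions: x_A = 3.1/3.58 = 0.866, x_B = 0.134.
ΔS_mix = −R(n_A ln x_A + n_B ln x_B) = −8.314 × (3.1 ln 0.866 + 0.479 ln 0.134) = 11.7 J/K.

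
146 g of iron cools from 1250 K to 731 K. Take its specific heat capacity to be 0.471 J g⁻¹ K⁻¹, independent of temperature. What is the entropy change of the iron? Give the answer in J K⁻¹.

ΔS = ∫dQ_rev/T = m c ln(T₂/T₁) = 146 × 0.471 × ln(731/1250) = -36.9 J/K.

ΔS = -36.9 J/K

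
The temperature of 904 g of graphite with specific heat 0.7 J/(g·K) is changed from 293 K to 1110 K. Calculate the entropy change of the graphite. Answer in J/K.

ΔS = ∫dQ_rev/T = m c ln(T₂/T₁) = 904 × 0.7 × ln(1110/293) = 843 J/K.

ΔS = 843 J/K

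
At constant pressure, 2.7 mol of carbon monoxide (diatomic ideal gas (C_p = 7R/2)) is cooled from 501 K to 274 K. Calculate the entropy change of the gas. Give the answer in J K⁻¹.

At constant pressure, ΔS = nC_p ln(T₂/T₁) with C_p = 7R/2 = 29.1 J mol⁻¹ K⁻¹.
ΔS = 2.7 × 29.1 × ln(274/501) = -47.4 J/K.

ΔS = -47.4 J/K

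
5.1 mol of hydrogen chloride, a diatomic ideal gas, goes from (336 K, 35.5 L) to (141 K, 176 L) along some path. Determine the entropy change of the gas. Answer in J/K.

ΔS = -24.2 J/K

Entropy is a state function: ΔS = nC_V ln(T₂/T₁) + nR ln(V₂/V₁), with C_V = 5R/2 = 20.79 J mol⁻¹ K⁻¹ for a diatomic ideal gas.
ΔS = 5.1 × [20.79 × ln(141/336) + 8.314 × ln(176/35.5)] = -24.2 J/K.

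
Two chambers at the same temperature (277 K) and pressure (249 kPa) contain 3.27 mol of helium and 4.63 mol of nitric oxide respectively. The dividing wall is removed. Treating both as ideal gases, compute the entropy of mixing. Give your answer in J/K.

ΔS_mix = 44.5 J/K

Mole fractions: x_A = 3.27/7.9 = 0.414, x_B = 0.586.
ΔS_mix = −R(n_A ln x_A + n_B ln x_B) = −8.314 × (3.27 ln 0.414 + 4.63 ln 0.586) = 44.5 J/K.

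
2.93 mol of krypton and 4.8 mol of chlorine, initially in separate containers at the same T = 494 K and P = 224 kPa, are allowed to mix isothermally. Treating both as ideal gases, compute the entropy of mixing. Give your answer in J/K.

Mole fractions: x_A = 2.93/7.73 = 0.379, x_B = 0.621.
ΔS_mix = −R(n_A ln x_A + n_B ln x_B) = −8.314 × (2.93 ln 0.379 + 4.8 ln 0.621) = 42.6 J/K.

ΔS_mix = 42.6 J/K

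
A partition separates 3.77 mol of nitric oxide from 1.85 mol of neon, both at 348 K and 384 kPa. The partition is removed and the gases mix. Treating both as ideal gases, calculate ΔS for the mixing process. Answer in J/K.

ΔS_mix = 29.6 J/K

Mole fractions: x_A = 3.77/5.62 = 0.671, x_B = 0.329.
ΔS_mix = −R(n_A ln x_A + n_B ln x_B) = −8.314 × (3.77 ln 0.671 + 1.85 ln 0.329) = 29.6 J/K.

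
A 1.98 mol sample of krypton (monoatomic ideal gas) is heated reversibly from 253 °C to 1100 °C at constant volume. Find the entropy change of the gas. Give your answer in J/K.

ΔS = 23.7 J/K

In kelvin: T₁ = 526.15 K, T₂ = 1373.15 K. At constant volume, ΔS = nC_V ln(T₂/T₁) with C_V = 3R/2 = 12.47 J mol⁻¹ K⁻¹.
ΔS = 1.98 × 12.47 × ln(1373.15/526.15) = 23.7 J/K.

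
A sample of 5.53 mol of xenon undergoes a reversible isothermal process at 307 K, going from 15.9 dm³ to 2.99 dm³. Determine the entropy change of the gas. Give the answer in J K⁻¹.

ΔS_gas = -76.8 J/K

For an isothermal ideal gas ΔS_gas = nR ln(V₂/V₁) = 5.53 × 8.314 × ln(2.99/15.9) = -76.8 J/K.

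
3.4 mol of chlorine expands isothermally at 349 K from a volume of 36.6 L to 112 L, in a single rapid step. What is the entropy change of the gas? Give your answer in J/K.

ΔS_gas = 31.6 J/K

Entropy is a state function, so ΔS_gas depends only on the end states.
For an isothermal ideal gas ΔS_gas = nR ln(V₂/V₁) = 3.4 × 8.314 × ln(112/36.6) = 31.6 J/K.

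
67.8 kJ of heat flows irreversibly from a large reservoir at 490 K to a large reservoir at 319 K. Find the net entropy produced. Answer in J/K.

ΔS_hot = −Q/T_H = −67800/490 = -138.37 J/K and ΔS_cold = +Q/T_C = 67800/319 = 212.54 J/K.
ΔS_total = -138.37 + 212.54 = 74.2 J/K, positive as the second law requires.

ΔS_total = 74.2 J/K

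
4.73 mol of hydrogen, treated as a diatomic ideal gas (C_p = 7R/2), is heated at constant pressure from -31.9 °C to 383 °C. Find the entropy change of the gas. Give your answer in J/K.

In kelvin: T₁ = 241.25 K, T₂ = 656.15 K. At constant pressure, ΔS = nC_p ln(T₂/T₁) with C_p = 7R/2 = 29.1 J mol⁻¹ K⁻¹.
ΔS = 4.73 × 29.1 × ln(656.15/241.25) = 138 J/K.

ΔS = 138 J/K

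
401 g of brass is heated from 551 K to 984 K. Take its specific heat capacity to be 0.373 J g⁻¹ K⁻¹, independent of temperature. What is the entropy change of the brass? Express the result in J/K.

ΔS = 86.7 J/K

ΔS = ∫dQ_rev/T = m c ln(T₂/T₁) = 401 × 0.373 × ln(984/551) = 86.7 J/K.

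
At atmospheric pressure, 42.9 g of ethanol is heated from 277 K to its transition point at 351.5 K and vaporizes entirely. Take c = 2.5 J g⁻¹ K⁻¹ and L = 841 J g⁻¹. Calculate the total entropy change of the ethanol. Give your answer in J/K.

ΔS = 128 J/K

Warming step: ΔS₁ = m c ln(T_tr/T_i) = 42.9 × 2.5 × ln(351.5/277) = 25.55 J/K.
Phase change: ΔS₂ = +mL/T_tr = 42.9 × 841 / 351.5 = 102.6 J/K.
ΔS_total = (25.55) + (102.6) = 128 J/K.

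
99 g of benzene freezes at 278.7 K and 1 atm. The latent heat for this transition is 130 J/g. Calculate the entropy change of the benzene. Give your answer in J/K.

Heat released by the substance: Q = −mL = −99 × 130 = −12870 J.
At constant T, ΔS = Q_rev/T = −12870 / 278.7 = -46.2 J/K.

ΔS = -46.2 J/K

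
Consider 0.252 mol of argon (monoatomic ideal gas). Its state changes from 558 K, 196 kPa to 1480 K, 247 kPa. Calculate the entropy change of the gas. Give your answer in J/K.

ΔS = nC_p ln(T₂/T₁) − nR ln(P₂/P₁), with C_p = 5R/2 = 20.79 J mol⁻¹ K⁻¹ for a monoatomic ideal gas.
ΔS = 0.252 × [20.79 × ln(1480/558) − 8.314 × ln(247/196)] = 4.62 J/K.

ΔS = 4.62 J/K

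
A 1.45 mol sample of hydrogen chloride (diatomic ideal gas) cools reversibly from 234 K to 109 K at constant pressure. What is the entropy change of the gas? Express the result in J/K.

At constant pressure, ΔS = nC_p ln(T₂/T₁) with C_p = 7R/2 = 29.1 J mol⁻¹ K⁻¹.
ΔS = 1.45 × 29.1 × ln(109/234) = -32.2 J/K.

ΔS = -32.2 J/K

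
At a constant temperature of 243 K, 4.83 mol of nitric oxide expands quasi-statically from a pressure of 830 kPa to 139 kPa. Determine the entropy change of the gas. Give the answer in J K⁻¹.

ΔS_gas = 71.8 J/K

For an isothermal ideal gas ΔS_gas = nR ln(P₁/P₂) = 4.83 × 8.314 × ln(830/139) = 71.8 J/K.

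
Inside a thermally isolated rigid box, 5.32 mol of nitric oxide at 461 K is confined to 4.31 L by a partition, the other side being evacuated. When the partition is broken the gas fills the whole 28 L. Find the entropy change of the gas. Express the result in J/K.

ΔS_gas = 82.8 J/K

For an ideal gas in free expansion Q = 0 and W = 0, so T is unchanged.
Entropy is a state function; using a reversible isothermal path, ΔS_gas = nR ln(V₂/V₁) = 5.32 × 8.314 × ln(28/4.31) = 82.8 J/K.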